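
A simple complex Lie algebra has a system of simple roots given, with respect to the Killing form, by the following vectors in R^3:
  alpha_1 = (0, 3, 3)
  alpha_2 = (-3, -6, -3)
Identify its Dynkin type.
G_2

Compute the Cartan integers a_ij = 2(alpha_i, alpha_j)/(alpha_j, alpha_j); the resulting 2x2 Cartan matrix is
[[2, -1], [-3, 2]].
The roots have two lengths (squared-length ratio 3:1); the short ones are alpha_{1}. The associated Dynkin diagram is two nodes joined by a triple edge (G_2), so the type is G_2.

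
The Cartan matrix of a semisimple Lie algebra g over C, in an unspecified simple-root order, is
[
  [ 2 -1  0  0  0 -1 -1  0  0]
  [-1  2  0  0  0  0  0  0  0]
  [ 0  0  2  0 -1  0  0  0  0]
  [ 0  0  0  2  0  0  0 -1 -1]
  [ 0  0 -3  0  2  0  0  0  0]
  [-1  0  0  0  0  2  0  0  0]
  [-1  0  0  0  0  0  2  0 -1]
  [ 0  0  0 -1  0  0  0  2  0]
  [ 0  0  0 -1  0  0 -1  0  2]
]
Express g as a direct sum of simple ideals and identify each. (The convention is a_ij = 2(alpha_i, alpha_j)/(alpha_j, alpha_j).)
The diagram associated to this matrix has two connected components: the simple roots {alpha_1, alpha_2, alpha_4, alpha_6, alpha_7, alpha_8, alpha_9} form a chain of 5 nodes with a fork of two nodes at one end (D_7), and {alpha_3, alpha_5} form two nodes joined by a triple edge (G_2). A semisimple Lie algebra decomposes uniquely as the direct sum of simple ideals, one per connected component of its Dynkin diagram, so g ≅ D_7 ⊕ G_2 (dimension 91 + 14 = 105).

D_7 ⊕ G_2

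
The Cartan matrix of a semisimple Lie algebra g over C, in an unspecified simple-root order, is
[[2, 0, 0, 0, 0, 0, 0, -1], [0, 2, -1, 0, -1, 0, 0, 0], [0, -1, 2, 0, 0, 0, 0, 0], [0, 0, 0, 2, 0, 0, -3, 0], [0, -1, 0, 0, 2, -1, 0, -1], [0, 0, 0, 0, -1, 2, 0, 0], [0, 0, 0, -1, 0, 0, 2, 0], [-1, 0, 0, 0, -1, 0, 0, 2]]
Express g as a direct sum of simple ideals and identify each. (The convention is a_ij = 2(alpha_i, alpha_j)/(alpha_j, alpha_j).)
type E_6 + type G_2

The diagram associated to this matrix has two connected components: the simple roots {alpha_1, alpha_2, alpha_3, alpha_5, alpha_6, alpha_8} form a chain of 5 nodes with one extra node attached to the third node from one end (E_6), and {alpha_4, alpha_7} form two nodes joined by a triple edge (G_2). A semisimple Lie algebra decomposes uniquely as the direct sum of simple ideals, one per connected component of its Dynkin diagram, so g ≅ E_6 ⊕ G_2 (dimension 78 + 14 = 92).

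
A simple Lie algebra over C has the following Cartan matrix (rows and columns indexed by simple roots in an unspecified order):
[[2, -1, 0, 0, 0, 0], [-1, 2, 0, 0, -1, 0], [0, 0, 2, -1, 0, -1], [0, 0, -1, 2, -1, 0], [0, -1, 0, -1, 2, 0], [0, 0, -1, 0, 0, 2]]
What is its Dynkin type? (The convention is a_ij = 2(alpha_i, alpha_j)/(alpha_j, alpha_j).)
The matrix has rank 6 with 2's on the diagonal. Reading the off-diagonal entries as Dynkin edges (a single edge where a_ij = a_ji = -1; a double or triple edge where a_ij * a_ji = 2 or 3), the diagram is a chain of 6 nodes with single edges (A_6). One simple-root ordering that puts it in standard form is (alpha_1, alpha_2, alpha_5, alpha_4, alpha_3, alpha_6). So the algebra is type A_6, i.e. sl(7).

A_6 (sl(7))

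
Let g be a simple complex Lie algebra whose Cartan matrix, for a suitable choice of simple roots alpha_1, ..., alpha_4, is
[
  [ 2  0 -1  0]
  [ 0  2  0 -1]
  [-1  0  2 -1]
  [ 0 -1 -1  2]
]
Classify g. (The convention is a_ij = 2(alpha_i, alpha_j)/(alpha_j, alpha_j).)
The matrix has rank 4 with 2's on the diagonal. Reading the off-diagonal entries as Dynkin edges (a single edge where a_ij = a_ji = -1; a double or triple edge where a_ij * a_ji = 2 or 3), the diagram is a chain of 4 nodes with single edges (A_4). One simple-root ordering that puts it in standard form is (alpha_2, alpha_4, alpha_3, alpha_1). So the algebra is type A_4, i.e. sl(5).

A_4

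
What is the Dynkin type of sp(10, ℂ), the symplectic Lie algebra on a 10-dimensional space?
type C_5

This is sp(10), which has dimension 10(10+1)/2 = 55 and rank 10/2 = 5. In the classification of classical Lie algebras, the symplectic algebra sp(2n) has type C_n; here n = 5, so the Dynkin diagram is a chain of 5 nodes with a double edge at one end; the terminal node there is the unique long simple root (C_5). Hence the type is C_5.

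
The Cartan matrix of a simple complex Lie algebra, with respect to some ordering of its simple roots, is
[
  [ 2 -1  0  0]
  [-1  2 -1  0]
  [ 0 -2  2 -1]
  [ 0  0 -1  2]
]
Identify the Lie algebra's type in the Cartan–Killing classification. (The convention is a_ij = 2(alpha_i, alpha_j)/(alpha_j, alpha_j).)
The matrix has rank 4 with 2's on the diagonal. Reading the off-diagonal entries as Dynkin edges (a single edge where a_ij = a_ji = -1; a double or triple edge where a_ij * a_ji = 2 or 3), the diagram is a chain of 4 nodes with a double edge between the middle two (F_4). One simple-root ordering that puts it in standard form is (alpha_4, alpha_3, alpha_2, alpha_1). So the algebra is type F_4.

type F_4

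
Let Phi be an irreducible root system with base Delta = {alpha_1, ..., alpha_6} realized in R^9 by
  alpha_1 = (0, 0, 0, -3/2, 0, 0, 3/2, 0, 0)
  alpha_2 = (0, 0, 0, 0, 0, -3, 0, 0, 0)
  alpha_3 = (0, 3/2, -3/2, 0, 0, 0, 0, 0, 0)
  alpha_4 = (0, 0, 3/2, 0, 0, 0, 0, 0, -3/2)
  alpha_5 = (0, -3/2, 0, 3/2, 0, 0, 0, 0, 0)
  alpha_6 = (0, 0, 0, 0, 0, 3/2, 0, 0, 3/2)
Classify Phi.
type C_6

Compute the Cartan integers a_ij = 2(alpha_i, alpha_j)/(alpha_j, alpha_j); the resulting 6x6 Cartan matrix is
[[2, 0, 0, 0, -1, 0], [0, 2, 0, 0, 0, -2], [0, 0, 2, -1, -1, 0], [0, 0, -1, 2, 0, -1], [-1, 0, -1, 0, 2, 0], [0, -1, 0, -1, 0, 2]].
The roots have two lengths (squared-length ratio 2:1); the short ones are alpha_{1,3,4,5,6}. The associated Dynkin diagram is a chain of 6 nodes with a double edge at one end; the terminal node there is the unique long simple root (C_6), so the type is C_6 (the algebra sp(12)).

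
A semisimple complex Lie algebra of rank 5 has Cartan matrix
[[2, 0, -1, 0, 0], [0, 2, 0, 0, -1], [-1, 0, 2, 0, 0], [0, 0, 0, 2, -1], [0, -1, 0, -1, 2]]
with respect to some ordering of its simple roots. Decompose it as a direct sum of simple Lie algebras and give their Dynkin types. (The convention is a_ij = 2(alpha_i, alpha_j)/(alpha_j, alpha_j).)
A_2 ⊕ A_3

The diagram associated to this matrix has two connected components: the simple roots {alpha_1, alpha_3} form a chain of 2 nodes with single edges (A_2), and {alpha_2, alpha_4, alpha_5} form a chain of 3 nodes with single edges (A_3). A semisimple Lie algebra decomposes uniquely as the direct sum of simple ideals, one per connected component of its Dynkin diagram, so g ≅ A_2 ⊕ A_3 (dimension 8 + 15 = 23).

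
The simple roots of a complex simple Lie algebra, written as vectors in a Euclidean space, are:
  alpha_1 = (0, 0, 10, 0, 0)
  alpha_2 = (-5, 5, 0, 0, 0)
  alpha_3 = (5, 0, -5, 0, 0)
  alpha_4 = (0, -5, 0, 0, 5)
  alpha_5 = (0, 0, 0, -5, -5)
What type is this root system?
C_5

Compute the Cartan integers a_ij = 2(alpha_i, alpha_j)/(alpha_j, alpha_j); the resulting 5x5 Cartan matrix is
[[2, 0, -2, 0, 0], [0, 2, -1, -1, 0], [-1, -1, 2, 0, 0], [0, -1, 0, 2, -1], [0, 0, 0, -1, 2]].
The roots have two lengths (squared-length ratio 2:1); the short ones are alpha_{2,3,4,5}. The associated Dynkin diagram is a chain of 5 nodes with a double edge at one end; the terminal node there is the unique long simple root (C_5), so the type is C_5 (the algebra sp(10)).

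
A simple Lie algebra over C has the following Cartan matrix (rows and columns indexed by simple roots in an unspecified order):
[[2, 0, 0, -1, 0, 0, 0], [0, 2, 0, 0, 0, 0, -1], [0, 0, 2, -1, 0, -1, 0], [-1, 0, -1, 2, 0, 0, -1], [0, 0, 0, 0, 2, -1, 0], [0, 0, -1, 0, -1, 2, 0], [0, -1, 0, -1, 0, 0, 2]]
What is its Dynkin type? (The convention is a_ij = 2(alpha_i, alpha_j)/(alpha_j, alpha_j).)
type E_7

The matrix has rank 7 with 2's on the diagonal. Reading the off-diagonal entries as Dynkin edges (a single edge where a_ij = a_ji = -1; a double or triple edge where a_ij * a_ji = 2 or 3), the diagram is a chain of 6 nodes with one extra node attached to the third node from one end (E_7). One simple-root ordering that puts it in standard form is (alpha_2, alpha_1, alpha_7, alpha_4, alpha_3, alpha_6, alpha_5). So the algebra is type E_7.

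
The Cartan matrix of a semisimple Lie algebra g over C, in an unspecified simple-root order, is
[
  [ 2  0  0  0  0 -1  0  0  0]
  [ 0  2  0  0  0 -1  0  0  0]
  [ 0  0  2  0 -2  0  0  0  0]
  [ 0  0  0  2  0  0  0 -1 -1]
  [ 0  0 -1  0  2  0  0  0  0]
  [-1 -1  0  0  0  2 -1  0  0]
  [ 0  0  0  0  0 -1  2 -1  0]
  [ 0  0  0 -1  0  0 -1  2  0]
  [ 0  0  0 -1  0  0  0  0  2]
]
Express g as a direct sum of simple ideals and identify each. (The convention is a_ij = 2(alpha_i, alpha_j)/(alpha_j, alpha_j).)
B2 ⊕ D7

The diagram associated to this matrix has two connected components: the simple roots {alpha_3, alpha_5} form a chain of 2 nodes with a double edge at one end; the terminal node there is the unique short simple root (B_2), and {alpha_1, alpha_2, alpha_4, alpha_6, alpha_7, alpha_8, alpha_9} form a chain of 5 nodes with a fork of two nodes at one end (D_7). A semisimple Lie algebra decomposes uniquely as the direct sum of simple ideals, one per connected component of its Dynkin diagram, so g ≅ B_2 ⊕ D_7 (dimension 10 + 91 = 101).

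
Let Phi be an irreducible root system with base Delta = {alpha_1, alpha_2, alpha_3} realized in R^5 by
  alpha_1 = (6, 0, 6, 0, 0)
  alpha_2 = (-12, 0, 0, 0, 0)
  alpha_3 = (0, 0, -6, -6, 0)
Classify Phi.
Compute the Cartan integers a_ij = 2(alpha_i, alpha_j)/(alpha_j, alpha_j); the resulting 3x3 Cartan matrix is
[[2, -1, -1], [-2, 2, 0], [-1, 0, 2]].
The roots have two lengths (squared-length ratio 2:1); the short ones are alpha_{1,3}. The associated Dynkin diagram is a chain of 3 nodes with a double edge at one end; the terminal node there is the unique long simple root (C_3), so the type is C_3 (the algebra sp(6)).

C_3 (sp(6))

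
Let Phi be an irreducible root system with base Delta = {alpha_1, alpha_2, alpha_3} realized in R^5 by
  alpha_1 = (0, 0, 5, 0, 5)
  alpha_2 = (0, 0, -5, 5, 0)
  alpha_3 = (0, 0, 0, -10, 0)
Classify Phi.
type C_3

Compute the Cartan integers a_ij = 2(alpha_i, alpha_j)/(alpha_j, alpha_j); the resulting 3x3 Cartan matrix is
[[2, -1, 0], [-1, 2, -1], [0, -2, 2]].
The roots have two lengths (squared-length ratio 2:1); the short ones are alpha_{1,2}. The associated Dynkin diagram is a chain of 3 nodes with a double edge at one end; the terminal node there is the unique long simple root (C_3), so the type is C_3 (the algebra sp(6)).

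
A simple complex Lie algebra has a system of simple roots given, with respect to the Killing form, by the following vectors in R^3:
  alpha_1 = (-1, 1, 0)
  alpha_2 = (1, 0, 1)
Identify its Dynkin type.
A_2

Compute the Cartan integers a_ij = 2(alpha_i, alpha_j)/(alpha_j, alpha_j); the resulting 2x2 Cartan matrix is
[[2, -1], [-1, 2]].
All simple roots have the same length, so the diagram is simply laced. The associated Dynkin diagram is a chain of 2 nodes with single edges (A_2), so the type is A_2 (the algebra sl(3)).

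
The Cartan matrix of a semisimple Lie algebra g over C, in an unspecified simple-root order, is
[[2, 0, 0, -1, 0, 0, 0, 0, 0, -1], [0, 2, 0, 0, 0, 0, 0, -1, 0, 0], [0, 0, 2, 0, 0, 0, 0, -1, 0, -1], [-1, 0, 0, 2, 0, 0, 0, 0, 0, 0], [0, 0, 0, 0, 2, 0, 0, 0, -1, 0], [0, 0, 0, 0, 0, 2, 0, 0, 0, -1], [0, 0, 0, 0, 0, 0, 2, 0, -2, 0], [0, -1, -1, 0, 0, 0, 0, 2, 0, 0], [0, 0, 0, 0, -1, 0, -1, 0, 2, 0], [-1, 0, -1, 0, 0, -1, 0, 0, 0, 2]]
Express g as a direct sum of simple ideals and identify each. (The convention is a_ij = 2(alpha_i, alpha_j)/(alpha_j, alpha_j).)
The diagram associated to this matrix has two connected components: the simple roots {alpha_5, alpha_7, alpha_9} form a chain of 3 nodes with a double edge at one end; the terminal node there is the unique long simple root (C_3), and {alpha_1, alpha_2, alpha_3, alpha_4, alpha_6, alpha_8, alpha_10} form a chain of 6 nodes with one extra node attached to the third node from one end (E_7). A semisimple Lie algebra decomposes uniquely as the direct sum of simple ideals, one per connected component of its Dynkin diagram, so g ≅ C_3 ⊕ E_7 (dimension 21 + 133 = 154).

type C_3 + type E_7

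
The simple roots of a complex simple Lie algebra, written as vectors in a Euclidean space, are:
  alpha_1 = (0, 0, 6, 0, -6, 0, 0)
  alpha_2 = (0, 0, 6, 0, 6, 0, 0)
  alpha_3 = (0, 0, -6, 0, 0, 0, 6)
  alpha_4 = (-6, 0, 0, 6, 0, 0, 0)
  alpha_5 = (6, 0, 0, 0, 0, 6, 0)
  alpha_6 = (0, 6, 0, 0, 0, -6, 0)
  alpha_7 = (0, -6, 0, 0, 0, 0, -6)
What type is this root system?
type D_7

Compute the Cartan integers a_ij = 2(alpha_i, alpha_j)/(alpha_j, alpha_j); the resulting 7x7 Cartan matrix is
[[2, 0, -1, 0, 0, 0, 0], [0, 2, -1, 0, 0, 0, 0], [-1, -1, 2, 0, 0, 0, -1], [0, 0, 0, 2, -1, 0, 0], [0, 0, 0, -1, 2, -1, 0], [0, 0, 0, 0, -1, 2, -1], [0, 0, -1, 0, 0, -1, 2]].
All simple roots have the same length, so the diagram is simply laced. The associated Dynkin diagram is a chain of 5 nodes with a fork of two nodes at one end (D_7), so the type is D_7 (the algebra so(14)).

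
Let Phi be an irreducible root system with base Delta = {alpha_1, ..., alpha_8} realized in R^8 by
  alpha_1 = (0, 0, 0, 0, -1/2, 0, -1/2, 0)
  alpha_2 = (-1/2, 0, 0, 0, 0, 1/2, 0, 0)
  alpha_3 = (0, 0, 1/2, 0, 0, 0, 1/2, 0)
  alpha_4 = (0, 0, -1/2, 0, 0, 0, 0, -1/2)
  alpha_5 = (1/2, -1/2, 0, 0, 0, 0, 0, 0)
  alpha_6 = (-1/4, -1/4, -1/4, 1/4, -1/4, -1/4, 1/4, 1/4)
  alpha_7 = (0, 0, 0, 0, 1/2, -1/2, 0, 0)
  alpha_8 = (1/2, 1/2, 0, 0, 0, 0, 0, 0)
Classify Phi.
E_8

Compute the Cartan integers a_ij = 2(alpha_i, alpha_j)/(alpha_j, alpha_j); the resulting 8x8 Cartan matrix is
[[2, 0, -1, 0, 0, 0, -1, 0], [0, 2, 0, 0, -1, 0, -1, -1], [-1, 0, 2, -1, 0, 0, 0, 0], [0, 0, -1, 2, 0, 0, 0, 0], [0, -1, 0, 0, 2, 0, 0, 0], [0, 0, 0, 0, 0, 2, 0, -1], [-1, -1, 0, 0, 0, 0, 2, 0], [0, -1, 0, 0, 0, -1, 0, 2]].
All simple roots have the same length, so the diagram is simply laced. The associated Dynkin diagram is a chain of 7 nodes with one extra node attached to the third node from one end (E_8), so the type is E_8.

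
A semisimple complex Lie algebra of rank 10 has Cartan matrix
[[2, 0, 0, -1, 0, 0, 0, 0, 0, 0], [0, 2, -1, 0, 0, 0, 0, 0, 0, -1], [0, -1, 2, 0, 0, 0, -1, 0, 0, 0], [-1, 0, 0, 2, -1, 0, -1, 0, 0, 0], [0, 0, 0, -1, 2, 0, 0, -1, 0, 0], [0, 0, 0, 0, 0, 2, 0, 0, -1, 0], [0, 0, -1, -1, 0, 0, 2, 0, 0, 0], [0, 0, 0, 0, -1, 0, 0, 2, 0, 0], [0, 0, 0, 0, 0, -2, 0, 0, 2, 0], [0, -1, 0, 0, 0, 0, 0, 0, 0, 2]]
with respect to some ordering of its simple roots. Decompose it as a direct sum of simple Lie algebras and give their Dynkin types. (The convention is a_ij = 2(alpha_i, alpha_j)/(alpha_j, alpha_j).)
The diagram associated to this matrix has two connected components: the simple roots {alpha_6, alpha_9} form a chain of 2 nodes with a double edge at one end; the terminal node there is the unique short simple root (B_2), and {alpha_1, alpha_2, alpha_3, alpha_4, alpha_5, alpha_7, alpha_8, alpha_10} form a chain of 7 nodes with one extra node attached to the third node from one end (E_8). A semisimple Lie algebra decomposes uniquely as the direct sum of simple ideals, one per connected component of its Dynkin diagram, so g ≅ B_2 ⊕ E_8 (dimension 10 + 248 = 258).

B_2 (so(5)) ⊕ E_8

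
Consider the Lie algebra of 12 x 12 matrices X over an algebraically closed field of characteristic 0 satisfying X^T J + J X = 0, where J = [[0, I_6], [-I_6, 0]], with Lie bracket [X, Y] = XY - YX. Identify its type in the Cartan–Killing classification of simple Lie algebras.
This is sp(12), which has dimension 12(12+1)/2 = 78 and rank 12/2 = 6. In the classification of classical Lie algebras, the symplectic algebra sp(2n) has type C_n; here n = 6, so the Dynkin diagram is a chain of 6 nodes with a double edge at one end; the terminal node there is the unique long simple root (C_6). Hence the type is C_6.

C6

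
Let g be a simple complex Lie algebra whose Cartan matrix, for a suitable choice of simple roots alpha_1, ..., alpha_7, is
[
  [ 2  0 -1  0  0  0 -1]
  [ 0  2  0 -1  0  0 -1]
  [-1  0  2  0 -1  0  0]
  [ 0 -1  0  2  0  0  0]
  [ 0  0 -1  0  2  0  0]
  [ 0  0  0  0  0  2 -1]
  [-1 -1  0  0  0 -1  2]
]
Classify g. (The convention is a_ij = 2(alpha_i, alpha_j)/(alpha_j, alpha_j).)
type E_7

The matrix has rank 7 with 2's on the diagonal. Reading the off-diagonal entries as Dynkin edges (a single edge where a_ij = a_ji = -1; a double or triple edge where a_ij * a_ji = 2 or 3), the diagram is a chain of 6 nodes with one extra node attached to the third node from one end (E_7). One simple-root ordering that puts it in standard form is (alpha_4, alpha_6, alpha_2, alpha_7, alpha_1, alpha_3, alpha_5). So the algebra is type E_7.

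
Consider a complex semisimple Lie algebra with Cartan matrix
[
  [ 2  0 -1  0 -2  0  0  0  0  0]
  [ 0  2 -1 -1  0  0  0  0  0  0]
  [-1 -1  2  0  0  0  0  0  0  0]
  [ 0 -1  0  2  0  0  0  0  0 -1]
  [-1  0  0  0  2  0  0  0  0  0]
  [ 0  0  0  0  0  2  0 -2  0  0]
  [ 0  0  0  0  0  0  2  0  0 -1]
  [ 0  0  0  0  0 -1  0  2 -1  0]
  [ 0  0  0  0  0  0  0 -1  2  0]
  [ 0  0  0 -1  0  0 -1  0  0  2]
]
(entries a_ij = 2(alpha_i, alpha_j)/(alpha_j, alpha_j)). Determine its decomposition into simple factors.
B7 ⊕ C3

The diagram associated to this matrix has two connected components: the simple roots {alpha_1, alpha_2, alpha_3, alpha_4, alpha_5, alpha_7, alpha_10} form a chain of 7 nodes with a double edge at one end; the terminal node there is the unique short simple root (B_7), and {alpha_6, alpha_8, alpha_9} form a chain of 3 nodes with a double edge at one end; the terminal node there is the unique long simple root (C_3). A semisimple Lie algebra decomposes uniquely as the direct sum of simple ideals, one per connected component of its Dynkin diagram, so g ≅ B_7 ⊕ C_3 (dimension 105 + 21 = 126).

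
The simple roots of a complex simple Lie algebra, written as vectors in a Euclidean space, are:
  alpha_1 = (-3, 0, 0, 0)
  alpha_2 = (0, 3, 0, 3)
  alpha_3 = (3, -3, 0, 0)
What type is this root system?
Compute the Cartan integers a_ij = 2(alpha_i, alpha_j)/(alpha_j, alpha_j); the resulting 3x3 Cartan matrix is
[[2, 0, -1], [0, 2, -1], [-2, -1, 2]].
The roots have two lengths (squared-length ratio 2:1); the short ones are alpha_{1}. The associated Dynkin diagram is a chain of 3 nodes with a double edge at one end; the terminal node there is the unique short simple root (B_3), so the type is B_3 (the algebra so(7)).

B_3 (so(7))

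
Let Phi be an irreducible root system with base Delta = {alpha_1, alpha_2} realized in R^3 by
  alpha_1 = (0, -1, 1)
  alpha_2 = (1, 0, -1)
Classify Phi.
Compute the Cartan integers a_ij = 2(alpha_i, alpha_j)/(alpha_j, alpha_j); the resulting 2x2 Cartan matrix is
[[2, -1], [-1, 2]].
All simple roots have the same length, so the diagram is simply laced. The associated Dynkin diagram is a chain of 2 nodes with single edges (A_2), so the type is A_2 (the algebra sl(3)).

A_2 (sl(3))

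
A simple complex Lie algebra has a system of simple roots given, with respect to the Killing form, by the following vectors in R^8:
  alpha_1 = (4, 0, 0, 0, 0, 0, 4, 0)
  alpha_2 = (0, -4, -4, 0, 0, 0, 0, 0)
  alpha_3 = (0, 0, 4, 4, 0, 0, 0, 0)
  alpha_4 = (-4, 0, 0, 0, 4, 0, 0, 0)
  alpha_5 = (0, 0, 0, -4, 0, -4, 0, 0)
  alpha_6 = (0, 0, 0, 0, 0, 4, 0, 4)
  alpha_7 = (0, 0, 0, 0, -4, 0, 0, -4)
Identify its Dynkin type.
Compute the Cartan integers a_ij = 2(alpha_i, alpha_j)/(alpha_j, alpha_j); the resulting 7x7 Cartan matrix is
[[2, 0, 0, -1, 0, 0, 0], [0, 2, -1, 0, 0, 0, 0], [0, -1, 2, 0, -1, 0, 0], [-1, 0, 0, 2, 0, 0, -1], [0, 0, -1, 0, 2, -1, 0], [0, 0, 0, 0, -1, 2, -1], [0, 0, 0, -1, 0, -1, 2]].
All simple roots have the same length, so the diagram is simply laced. The associated Dynkin diagram is a chain of 7 nodes with single edges (A_7), so the type is A_7 (the algebra sl(8)).

type A_7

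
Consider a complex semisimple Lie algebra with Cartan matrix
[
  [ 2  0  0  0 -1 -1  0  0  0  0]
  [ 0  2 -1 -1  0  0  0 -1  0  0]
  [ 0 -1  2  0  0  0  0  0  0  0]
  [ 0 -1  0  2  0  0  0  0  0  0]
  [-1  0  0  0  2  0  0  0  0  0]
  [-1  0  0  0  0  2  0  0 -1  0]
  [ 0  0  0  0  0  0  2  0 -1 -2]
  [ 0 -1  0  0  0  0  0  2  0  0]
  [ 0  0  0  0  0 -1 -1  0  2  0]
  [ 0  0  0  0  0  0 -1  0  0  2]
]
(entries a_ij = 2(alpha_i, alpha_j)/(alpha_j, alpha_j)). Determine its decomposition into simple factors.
B_6 ⊕ D_4

The diagram associated to this matrix has two connected components: the simple roots {alpha_1, alpha_5, alpha_6, alpha_7, alpha_9, alpha_10} form a chain of 6 nodes with a double edge at one end; the terminal node there is the unique short simple root (B_6), and {alpha_2, alpha_3, alpha_4, alpha_8} form a chain of 2 nodes with a fork of two nodes at one end (D_4). A semisimple Lie algebra decomposes uniquely as the direct sum of simple ideals, one per connected component of its Dynkin diagram, so g ≅ B_6 ⊕ D_4 (dimension 78 + 28 = 106).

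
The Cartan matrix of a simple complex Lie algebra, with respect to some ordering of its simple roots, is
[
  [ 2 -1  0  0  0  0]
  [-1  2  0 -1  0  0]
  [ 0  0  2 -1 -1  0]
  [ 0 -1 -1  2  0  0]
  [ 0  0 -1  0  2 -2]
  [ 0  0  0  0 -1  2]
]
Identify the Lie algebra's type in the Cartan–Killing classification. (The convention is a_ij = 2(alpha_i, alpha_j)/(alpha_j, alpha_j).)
The matrix has rank 6 with 2's on the diagonal. Reading the off-diagonal entries as Dynkin edges (a single edge where a_ij = a_ji = -1; a double or triple edge where a_ij * a_ji = 2 or 3), the diagram is a chain of 6 nodes with a double edge at one end; the terminal node there is the unique short simple root (B_6). One simple-root ordering that puts it in standard form is (alpha_1, alpha_2, alpha_4, alpha_3, alpha_5, alpha_6). So the algebra is type B_6, i.e. so(13).

type B_6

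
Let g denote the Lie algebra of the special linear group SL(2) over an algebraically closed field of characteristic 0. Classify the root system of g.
This is sl(2), which has dimension 2^2 - 1 = 3 and rank 2 - 1 = 1 (a Cartan subalgebra is the diagonal traceless matrices). In the classification of classical Lie algebras, the special linear algebra sl(n+1) has type A_n; here n = 1, so the Dynkin diagram is a chain of 1 nodes with single edges (A_1). Hence the type is A_1.

A_1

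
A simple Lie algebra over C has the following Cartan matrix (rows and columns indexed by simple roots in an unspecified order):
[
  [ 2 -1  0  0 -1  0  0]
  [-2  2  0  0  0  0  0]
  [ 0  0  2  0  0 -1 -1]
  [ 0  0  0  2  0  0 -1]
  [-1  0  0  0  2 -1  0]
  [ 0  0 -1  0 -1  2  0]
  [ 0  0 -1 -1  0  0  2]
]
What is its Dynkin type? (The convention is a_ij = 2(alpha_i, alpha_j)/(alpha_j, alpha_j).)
The matrix has rank 7 with 2's on the diagonal. Reading the off-diagonal entries as Dynkin edges (a single edge where a_ij = a_ji = -1; a double or triple edge where a_ij * a_ji = 2 or 3), the diagram is a chain of 7 nodes with a double edge at one end; the terminal node there is the unique long simple root (C_7). One simple-root ordering that puts it in standard form is (alpha_4, alpha_7, alpha_3, alpha_6, alpha_5, alpha_1, alpha_2). So the algebra is type C_7, i.e. sp(14).

type C_7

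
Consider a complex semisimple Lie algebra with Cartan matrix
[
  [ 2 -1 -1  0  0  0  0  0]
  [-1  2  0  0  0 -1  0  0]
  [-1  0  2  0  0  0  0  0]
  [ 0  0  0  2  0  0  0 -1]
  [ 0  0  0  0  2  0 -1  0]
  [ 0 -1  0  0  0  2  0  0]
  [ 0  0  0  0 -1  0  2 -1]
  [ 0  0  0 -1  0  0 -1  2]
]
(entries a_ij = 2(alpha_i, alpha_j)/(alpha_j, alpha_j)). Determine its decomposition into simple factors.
type A_4 ⊕ type A_4

The diagram associated to this matrix has two connected components: the simple roots {alpha_4, alpha_5, alpha_7, alpha_8} form a chain of 4 nodes with single edges (A_4), and {alpha_1, alpha_2, alpha_3, alpha_6} form a chain of 4 nodes with single edges (A_4). A semisimple Lie algebra decomposes uniquely as the direct sum of simple ideals, one per connected component of its Dynkin diagram, so g ≅ A_4 ⊕ A_4 (dimension 24 + 24 = 48).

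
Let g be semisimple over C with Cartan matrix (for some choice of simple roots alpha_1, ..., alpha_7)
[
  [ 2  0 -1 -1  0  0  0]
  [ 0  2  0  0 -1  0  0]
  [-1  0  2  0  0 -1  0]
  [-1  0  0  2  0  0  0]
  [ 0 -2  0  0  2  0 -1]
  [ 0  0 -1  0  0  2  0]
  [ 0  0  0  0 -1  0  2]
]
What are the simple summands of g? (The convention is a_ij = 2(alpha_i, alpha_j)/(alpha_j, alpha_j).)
The diagram associated to this matrix has two connected components: the simple roots {alpha_1, alpha_3, alpha_4, alpha_6} form a chain of 4 nodes with single edges (A_4), and {alpha_2, alpha_5, alpha_7} form a chain of 3 nodes with a double edge at one end; the terminal node there is the unique short simple root (B_3). A semisimple Lie algebra decomposes uniquely as the direct sum of simple ideals, one per connected component of its Dynkin diagram, so g ≅ A_4 ⊕ B_3 (dimension 24 + 21 = 45).

type A_4 + type B_3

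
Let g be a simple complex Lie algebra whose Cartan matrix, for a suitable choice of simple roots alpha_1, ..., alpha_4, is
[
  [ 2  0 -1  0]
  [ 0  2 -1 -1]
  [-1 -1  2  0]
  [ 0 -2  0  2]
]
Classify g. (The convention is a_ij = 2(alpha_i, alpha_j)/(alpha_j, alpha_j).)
C_4 (sp(8))

The matrix has rank 4 with 2's on the diagonal. Reading the off-diagonal entries as Dynkin edges (a single edge where a_ij = a_ji = -1; a double or triple edge where a_ij * a_ji = 2 or 3), the diagram is a chain of 4 nodes with a double edge at one end; the terminal node there is the unique long simple root (C_4). One simple-root ordering that puts it in standard form is (alpha_1, alpha_3, alpha_2, alpha_4). So the algebra is type C_4, i.e. sp(8).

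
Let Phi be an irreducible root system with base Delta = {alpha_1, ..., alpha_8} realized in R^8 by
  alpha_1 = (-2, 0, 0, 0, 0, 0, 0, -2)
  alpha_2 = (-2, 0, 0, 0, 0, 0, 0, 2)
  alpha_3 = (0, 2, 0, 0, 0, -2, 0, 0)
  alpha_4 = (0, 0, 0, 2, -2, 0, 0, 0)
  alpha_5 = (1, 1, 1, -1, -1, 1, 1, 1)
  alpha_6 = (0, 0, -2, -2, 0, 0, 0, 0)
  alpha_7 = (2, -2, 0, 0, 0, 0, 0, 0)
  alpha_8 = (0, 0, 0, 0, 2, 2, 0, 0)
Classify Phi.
E_8

Compute the Cartan integers a_ij = 2(alpha_i, alpha_j)/(alpha_j, alpha_j); the resulting 8x8 Cartan matrix is
[[2, 0, 0, 0, -1, 0, -1, 0], [0, 2, 0, 0, 0, 0, -1, 0], [0, 0, 2, 0, 0, 0, -1, -1], [0, 0, 0, 2, 0, -1, 0, -1], [-1, 0, 0, 0, 2, 0, 0, 0], [0, 0, 0, -1, 0, 2, 0, 0], [-1, -1, -1, 0, 0, 0, 2, 0], [0, 0, -1, -1, 0, 0, 0, 2]].
All simple roots have the same length, so the diagram is simply laced. The associated Dynkin diagram is a chain of 7 nodes with one extra node attached to the third node from one end (E_8), so the type is E_8.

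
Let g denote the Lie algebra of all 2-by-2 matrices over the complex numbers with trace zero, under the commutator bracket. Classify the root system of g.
This is sl(2), which has dimension 2^2 - 1 = 3 and rank 2 - 1 = 1 (a Cartan subalgebra is the diagonal traceless matrices). In the classification of classical Lie algebras, the special linear algebra sl(n+1) has type A_n; here n = 1, so the Dynkin diagram is a chain of 1 nodes with single edges (A_1). Hence the type is A_1.

A_1 (sl(2))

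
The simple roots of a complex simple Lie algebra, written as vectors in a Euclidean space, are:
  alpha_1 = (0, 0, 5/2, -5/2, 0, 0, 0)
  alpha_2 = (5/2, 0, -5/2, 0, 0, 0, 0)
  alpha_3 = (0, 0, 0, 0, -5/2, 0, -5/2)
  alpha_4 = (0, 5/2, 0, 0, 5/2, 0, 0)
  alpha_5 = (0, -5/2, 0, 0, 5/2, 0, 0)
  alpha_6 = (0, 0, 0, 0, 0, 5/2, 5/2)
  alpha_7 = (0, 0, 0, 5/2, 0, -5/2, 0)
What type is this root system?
Compute the Cartan integers a_ij = 2(alpha_i, alpha_j)/(alpha_j, alpha_j); the resulting 7x7 Cartan matrix is
[[2, -1, 0, 0, 0, 0, -1], [-1, 2, 0, 0, 0, 0, 0], [0, 0, 2, -1, -1, -1, 0], [0, 0, -1, 2, 0, 0, 0], [0, 0, -1, 0, 2, 0, 0], [0, 0, -1, 0, 0, 2, -1], [-1, 0, 0, 0, 0, -1, 2]].
All simple roots have the same length, so the diagram is simply laced. The associated Dynkin diagram is a chain of 5 nodes with a fork of two nodes at one end (D_7), so the type is D_7 (the algebra so(14)).

D_7 (so(14))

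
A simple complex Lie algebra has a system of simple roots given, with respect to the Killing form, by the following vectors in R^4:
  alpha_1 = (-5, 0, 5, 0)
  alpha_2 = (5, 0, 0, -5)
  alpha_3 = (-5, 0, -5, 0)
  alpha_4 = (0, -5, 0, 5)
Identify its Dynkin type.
D_4 (so(8))

Compute the Cartan integers a_ij = 2(alpha_i, alpha_j)/(alpha_j, alpha_j); the resulting 4x4 Cartan matrix is
[[2, -1, 0, 0], [-1, 2, -1, -1], [0, -1, 2, 0], [0, -1, 0, 2]].
All simple roots have the same length, so the diagram is simply laced. The associated Dynkin diagram is a chain of 2 nodes with a fork of two nodes at one end (D_4), so the type is D_4 (the algebra so(8)).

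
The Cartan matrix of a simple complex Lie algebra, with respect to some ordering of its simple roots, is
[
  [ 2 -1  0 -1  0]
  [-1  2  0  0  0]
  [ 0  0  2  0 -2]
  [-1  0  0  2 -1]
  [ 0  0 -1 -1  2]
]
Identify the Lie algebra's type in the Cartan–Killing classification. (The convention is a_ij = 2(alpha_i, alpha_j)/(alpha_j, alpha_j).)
type C_5

The matrix has rank 5 with 2's on the diagonal. Reading the off-diagonal entries as Dynkin edges (a single edge where a_ij = a_ji = -1; a double or triple edge where a_ij * a_ji = 2 or 3), the diagram is a chain of 5 nodes with a double edge at one end; the terminal node there is the unique long simple root (C_5). One simple-root ordering that puts it in standard form is (alpha_2, alpha_1, alpha_4, alpha_5, alpha_3). So the algebra is type C_5, i.e. sp(10).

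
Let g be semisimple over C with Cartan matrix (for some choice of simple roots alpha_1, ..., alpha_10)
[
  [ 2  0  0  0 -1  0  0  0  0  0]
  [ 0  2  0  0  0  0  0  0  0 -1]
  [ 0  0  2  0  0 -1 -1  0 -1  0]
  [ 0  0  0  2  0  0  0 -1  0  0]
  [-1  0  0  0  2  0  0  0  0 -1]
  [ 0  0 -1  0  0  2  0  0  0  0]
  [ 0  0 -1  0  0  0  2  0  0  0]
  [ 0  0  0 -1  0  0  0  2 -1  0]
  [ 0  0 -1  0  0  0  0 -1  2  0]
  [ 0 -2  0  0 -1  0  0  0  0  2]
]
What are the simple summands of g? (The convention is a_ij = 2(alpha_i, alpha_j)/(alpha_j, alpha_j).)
The diagram associated to this matrix has two connected components: the simple roots {alpha_1, alpha_2, alpha_5, alpha_10} form a chain of 4 nodes with a double edge at one end; the terminal node there is the unique short simple root (B_4), and {alpha_3, alpha_4, alpha_6, alpha_7, alpha_8, alpha_9} form a chain of 4 nodes with a fork of two nodes at one end (D_6). A semisimple Lie algebra decomposes uniquely as the direct sum of simple ideals, one per connected component of its Dynkin diagram, so g ≅ B_4 ⊕ D_6 (dimension 36 + 66 = 102).

type B_4 + type D_6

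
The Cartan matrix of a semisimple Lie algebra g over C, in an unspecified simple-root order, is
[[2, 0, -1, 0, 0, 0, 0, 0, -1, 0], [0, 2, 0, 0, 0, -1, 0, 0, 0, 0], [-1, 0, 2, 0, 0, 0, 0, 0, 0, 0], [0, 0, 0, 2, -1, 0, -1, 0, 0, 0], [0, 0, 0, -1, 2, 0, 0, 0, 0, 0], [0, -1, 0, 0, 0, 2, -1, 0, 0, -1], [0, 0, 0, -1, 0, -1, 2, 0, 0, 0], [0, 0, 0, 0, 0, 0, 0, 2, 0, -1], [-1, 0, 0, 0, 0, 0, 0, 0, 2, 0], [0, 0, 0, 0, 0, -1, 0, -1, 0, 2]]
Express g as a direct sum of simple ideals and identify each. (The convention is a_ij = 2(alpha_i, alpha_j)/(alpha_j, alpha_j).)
The diagram associated to this matrix has two connected components: the simple roots {alpha_1, alpha_3, alpha_9} form a chain of 3 nodes with single edges (A_3), and {alpha_2, alpha_4, alpha_5, alpha_6, alpha_7, alpha_8, alpha_10} form a chain of 6 nodes with one extra node attached to the third node from one end (E_7). A semisimple Lie algebra decomposes uniquely as the direct sum of simple ideals, one per connected component of its Dynkin diagram, so g ≅ A_3 ⊕ E_7 (dimension 15 + 133 = 148).

type A_3 ⊕ type E_7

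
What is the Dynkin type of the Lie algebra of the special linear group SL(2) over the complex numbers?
A1

This is sl(2), which has dimension 2^2 - 1 = 3 and rank 2 - 1 = 1 (a Cartan subalgebra is the diagonal traceless matrices). In the classification of classical Lie algebras, the special linear algebra sl(n+1) has type A_n; here n = 1, so the Dynkin diagram is a chain of 1 nodes with single edges (A_1). Hence the type is A_1.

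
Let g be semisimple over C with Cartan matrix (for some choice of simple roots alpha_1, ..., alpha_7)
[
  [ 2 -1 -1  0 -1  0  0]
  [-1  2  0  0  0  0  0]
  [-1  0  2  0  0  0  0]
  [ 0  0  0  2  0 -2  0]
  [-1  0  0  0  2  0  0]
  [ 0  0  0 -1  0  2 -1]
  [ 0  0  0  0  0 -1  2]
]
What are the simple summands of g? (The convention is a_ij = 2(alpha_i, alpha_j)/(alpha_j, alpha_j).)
type C_3 + type D_4

The diagram associated to this matrix has two connected components: the simple roots {alpha_4, alpha_6, alpha_7} form a chain of 3 nodes with a double edge at one end; the terminal node there is the unique long simple root (C_3), and {alpha_1, alpha_2, alpha_3, alpha_5} form a chain of 2 nodes with a fork of two nodes at one end (D_4). A semisimple Lie algebra decomposes uniquely as the direct sum of simple ideals, one per connected component of its Dynkin diagram, so g ≅ C_3 ⊕ D_4 (dimension 21 + 28 = 49).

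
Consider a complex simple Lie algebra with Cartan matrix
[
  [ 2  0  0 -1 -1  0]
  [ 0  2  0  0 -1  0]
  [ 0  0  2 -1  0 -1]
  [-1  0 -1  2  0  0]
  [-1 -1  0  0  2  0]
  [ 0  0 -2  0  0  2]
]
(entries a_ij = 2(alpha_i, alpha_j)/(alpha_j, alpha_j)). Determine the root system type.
C6

The matrix has rank 6 with 2's on the diagonal. Reading the off-diagonal entries as Dynkin edges (a single edge where a_ij = a_ji = -1; a double or triple edge where a_ij * a_ji = 2 or 3), the diagram is a chain of 6 nodes with a double edge at one end; the terminal node there is the unique long simple root (C_6). One simple-root ordering that puts it in standard form is (alpha_2, alpha_5, alpha_1, alpha_4, alpha_3, alpha_6). So the algebra is type C_6, i.e. sp(12).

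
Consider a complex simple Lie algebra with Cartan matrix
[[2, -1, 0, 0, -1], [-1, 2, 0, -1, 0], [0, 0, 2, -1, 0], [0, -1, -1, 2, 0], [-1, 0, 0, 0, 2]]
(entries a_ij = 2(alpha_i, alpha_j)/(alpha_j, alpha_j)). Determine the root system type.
The matrix has rank 5 with 2's on the diagonal. Reading the off-diagonal entries as Dynkin edges (a single edge where a_ij = a_ji = -1; a double or triple edge where a_ij * a_ji = 2 or 3), the diagram is a chain of 5 nodes with single edges (A_5). One simple-root ordering that puts it in standard form is (alpha_5, alpha_1, alpha_2, alpha_4, alpha_3). So the algebra is type A_5, i.e. sl(6).

A_5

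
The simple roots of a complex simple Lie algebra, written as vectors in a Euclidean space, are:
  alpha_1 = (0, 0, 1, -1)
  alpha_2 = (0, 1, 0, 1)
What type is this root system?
Compute the Cartan integers a_ij = 2(alpha_i, alpha_j)/(alpha_j, alpha_j); the resulting 2x2 Cartan matrix is
[[2, -1], [-1, 2]].
All simple roots have the same length, so the diagram is simply laced. The associated Dynkin diagram is a chain of 2 nodes with single edges (A_2), so the type is A_2 (the algebra sl(3)).

A_2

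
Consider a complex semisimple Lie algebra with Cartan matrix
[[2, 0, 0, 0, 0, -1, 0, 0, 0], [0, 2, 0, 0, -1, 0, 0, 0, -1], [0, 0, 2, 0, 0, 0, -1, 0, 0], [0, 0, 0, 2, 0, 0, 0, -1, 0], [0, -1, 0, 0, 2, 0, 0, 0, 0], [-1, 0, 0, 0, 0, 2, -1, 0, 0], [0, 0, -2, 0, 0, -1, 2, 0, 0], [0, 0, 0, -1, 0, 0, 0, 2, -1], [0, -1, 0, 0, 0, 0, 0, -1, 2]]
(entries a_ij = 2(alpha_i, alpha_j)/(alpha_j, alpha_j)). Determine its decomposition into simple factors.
The diagram associated to this matrix has two connected components: the simple roots {alpha_2, alpha_4, alpha_5, alpha_8, alpha_9} form a chain of 5 nodes with single edges (A_5), and {alpha_1, alpha_3, alpha_6, alpha_7} form a chain of 4 nodes with a double edge at one end; the terminal node there is the unique short simple root (B_4). A semisimple Lie algebra decomposes uniquely as the direct sum of simple ideals, one per connected component of its Dynkin diagram, so g ≅ A_5 ⊕ B_4 (dimension 35 + 36 = 71).

A_5 (sl(6)) ⊕ B_4 (so(9))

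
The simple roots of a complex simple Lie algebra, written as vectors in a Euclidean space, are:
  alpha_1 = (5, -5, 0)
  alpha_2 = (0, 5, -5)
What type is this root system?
Compute the Cartan integers a_ij = 2(alpha_i, alpha_j)/(alpha_j, alpha_j); the resulting 2x2 Cartan matrix is
[[2, -1], [-1, 2]].
All simple roots have the same length, so the diagram is simply laced. The associated Dynkin diagram is a chain of 2 nodes with single edges (A_2), so the type is A_2 (the algebra sl(3)).

type A_2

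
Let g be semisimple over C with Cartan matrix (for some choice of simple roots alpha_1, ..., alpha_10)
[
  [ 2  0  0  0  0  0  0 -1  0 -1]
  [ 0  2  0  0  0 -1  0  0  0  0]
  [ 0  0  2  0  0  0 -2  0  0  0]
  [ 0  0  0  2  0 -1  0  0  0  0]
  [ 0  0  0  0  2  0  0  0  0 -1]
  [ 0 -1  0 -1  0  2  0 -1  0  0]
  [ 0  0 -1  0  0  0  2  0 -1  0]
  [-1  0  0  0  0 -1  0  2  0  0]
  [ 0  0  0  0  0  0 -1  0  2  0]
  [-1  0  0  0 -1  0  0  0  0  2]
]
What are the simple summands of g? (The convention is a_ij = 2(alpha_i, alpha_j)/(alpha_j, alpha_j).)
C_3 (sp(6)) + D_7 (so(14))

The diagram associated to this matrix has two connected components: the simple roots {alpha_3, alpha_7, alpha_9} form a chain of 3 nodes with a double edge at one end; the terminal node there is the unique long simple root (C_3), and {alpha_1, alpha_2, alpha_4, alpha_5, alpha_6, alpha_8, alpha_10} form a chain of 5 nodes with a fork of two nodes at one end (D_7). A semisimple Lie algebra decomposes uniquely as the direct sum of simple ideals, one per connected component of its Dynkin diagram, so g ≅ C_3 ⊕ D_7 (dimension 21 + 91 = 112).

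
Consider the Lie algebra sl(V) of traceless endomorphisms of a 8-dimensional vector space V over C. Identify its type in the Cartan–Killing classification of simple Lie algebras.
A_7

This is sl(8), which has dimension 8^2 - 1 = 63 and rank 8 - 1 = 7 (a Cartan subalgebra is the diagonal traceless matrices). In the classification of classical Lie algebras, the special linear algebra sl(n+1) has type A_n; here n = 7, so the Dynkin diagram is a chain of 7 nodes with single edges (A_7). Hence the type is A_7.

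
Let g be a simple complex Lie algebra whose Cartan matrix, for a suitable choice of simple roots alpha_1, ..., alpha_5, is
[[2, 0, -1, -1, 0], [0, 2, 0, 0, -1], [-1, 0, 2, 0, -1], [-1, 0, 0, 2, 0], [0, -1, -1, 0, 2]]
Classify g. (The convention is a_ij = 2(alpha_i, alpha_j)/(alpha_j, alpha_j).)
The matrix has rank 5 with 2's on the diagonal. Reading the off-diagonal entries as Dynkin edges (a single edge where a_ij = a_ji = -1; a double or triple edge where a_ij * a_ji = 2 or 3), the diagram is a chain of 5 nodes with single edges (A_5). One simple-root ordering that puts it in standard form is (alpha_4, alpha_1, alpha_3, alpha_5, alpha_2). So the algebra is type A_5, i.e. sl(6).

A_5 (sl(6))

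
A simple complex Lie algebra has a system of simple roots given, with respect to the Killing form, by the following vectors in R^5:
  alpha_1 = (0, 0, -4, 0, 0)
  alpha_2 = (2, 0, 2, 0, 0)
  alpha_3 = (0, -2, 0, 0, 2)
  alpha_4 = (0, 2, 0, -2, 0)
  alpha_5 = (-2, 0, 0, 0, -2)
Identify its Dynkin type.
Compute the Cartan integers a_ij = 2(alpha_i, alpha_j)/(alpha_j, alpha_j); the resulting 5x5 Cartan matrix is
[[2, -2, 0, 0, 0], [-1, 2, 0, 0, -1], [0, 0, 2, -1, -1], [0, 0, -1, 2, 0], [0, -1, -1, 0, 2]].
The roots have two lengths (squared-length ratio 2:1); the short ones are alpha_{2,3,4,5}. The associated Dynkin diagram is a chain of 5 nodes with a double edge at one end; the terminal node there is the unique long simple root (C_5), so the type is C_5 (the algebra sp(10)).

type C_5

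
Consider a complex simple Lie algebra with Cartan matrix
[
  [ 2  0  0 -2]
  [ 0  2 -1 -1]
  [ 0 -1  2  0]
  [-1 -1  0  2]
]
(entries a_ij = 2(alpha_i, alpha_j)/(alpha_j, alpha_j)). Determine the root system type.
The matrix has rank 4 with 2's on the diagonal. Reading the off-diagonal entries as Dynkin edges (a single edge where a_ij = a_ji = -1; a double or triple edge where a_ij * a_ji = 2 or 3), the diagram is a chain of 4 nodes with a double edge at one end; the terminal node there is the unique long simple root (C_4). One simple-root ordering that puts it in standard form is (alpha_3, alpha_2, alpha_4, alpha_1). So the algebra is type C_4, i.e. sp(8).

type C_4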